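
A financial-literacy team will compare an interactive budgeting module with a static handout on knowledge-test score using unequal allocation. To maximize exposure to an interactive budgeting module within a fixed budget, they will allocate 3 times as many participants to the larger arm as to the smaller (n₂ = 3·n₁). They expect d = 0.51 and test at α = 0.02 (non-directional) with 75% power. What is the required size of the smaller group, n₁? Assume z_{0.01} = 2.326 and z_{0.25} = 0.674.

With allocation ratio k = n₂/n₁ = 3, Var(x̄₁−x̄₂) = σ²(1/n₁ + 1/(k·n₁)) = σ²·(k+1)/(k·n₁).
So n₁ = (1 + 1/k)·((z_{α/2} + z_β)/d)² = 1.333 × (3.000/0.51)².
n₁ = 1.333 × 34.60 = 46.1.
Round up: n₁ = 47, giving n₂ = 3 × 47 = 141.

n₁ = 47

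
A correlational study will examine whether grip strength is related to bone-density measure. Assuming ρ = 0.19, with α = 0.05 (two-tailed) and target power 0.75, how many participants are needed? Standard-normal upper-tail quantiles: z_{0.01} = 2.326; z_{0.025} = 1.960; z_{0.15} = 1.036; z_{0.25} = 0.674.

n = 191

Fisher's z: C = ½·ln((1+r)/(1−r)) = ½·ln(1.4691) = 0.1923.
n = ((z_{α/2} + z_β)/C)² + 3.
(1.960 + 0.674) / 0.1923 = 2.634 / 0.1923 = 13.697.
n = 13.697² + 3 = 187.62 + 3 = 190.6.
Round up.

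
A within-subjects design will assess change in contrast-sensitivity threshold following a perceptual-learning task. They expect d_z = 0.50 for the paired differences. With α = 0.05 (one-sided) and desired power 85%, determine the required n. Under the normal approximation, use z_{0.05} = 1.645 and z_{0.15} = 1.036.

n = 29 pairs

For a paired (one-sample on differences) test: n = ((z_{α} + z_β) / d)².
z_{α} + z_β = 1.645 + 1.036 = 2.681.
n = (2.681 / 0.50)² = 5.362² = 28.75.
Round up.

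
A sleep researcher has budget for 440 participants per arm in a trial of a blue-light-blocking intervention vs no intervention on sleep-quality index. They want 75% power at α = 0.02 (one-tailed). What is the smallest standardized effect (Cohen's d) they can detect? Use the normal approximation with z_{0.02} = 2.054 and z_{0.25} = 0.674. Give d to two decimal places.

d_min ≈ 0.18

For two independent groups of n = 440 each: d_min = (z_{α} + z_β)·√(2/n).
z-sum = 2.054 + 0.674 = 2.728.
d_min = 2.728 × √(2/440) = 2.728 × 0.0674 = 0.184.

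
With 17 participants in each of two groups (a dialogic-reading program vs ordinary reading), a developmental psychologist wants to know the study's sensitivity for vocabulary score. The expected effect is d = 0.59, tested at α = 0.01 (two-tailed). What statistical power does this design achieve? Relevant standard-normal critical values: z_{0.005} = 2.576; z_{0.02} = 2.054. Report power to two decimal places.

power ≈ 0.20

For two equal groups, power = Φ(d·√(n/2) − z_{α/2}).
d·√(n/2) = 0.59 × √(17/2) = 0.59 × 2.915 = 1.720.
z_β = 1.720 − 2.576 = -0.856.
Power = Φ(-0.856) = 0.196.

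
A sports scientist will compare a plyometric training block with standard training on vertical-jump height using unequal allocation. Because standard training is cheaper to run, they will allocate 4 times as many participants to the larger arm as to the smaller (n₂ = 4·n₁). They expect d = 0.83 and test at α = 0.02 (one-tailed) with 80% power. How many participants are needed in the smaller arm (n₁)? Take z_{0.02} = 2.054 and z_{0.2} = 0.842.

n₁ = 16

With allocation ratio k = n₂/n₁ = 4, Var(x̄₁−x̄₂) = σ²(1/n₁ + 1/(k·n₁)) = σ²·(k+1)/(k·n₁).
So n₁ = (1 + 1/k)·((z_{α} + z_β)/d)² = 1.250 × (2.896/0.83)².
n₁ = 1.250 × 12.17 = 15.2.
Round up: n₁ = 16, giving n₂ = 4 × 16 = 64.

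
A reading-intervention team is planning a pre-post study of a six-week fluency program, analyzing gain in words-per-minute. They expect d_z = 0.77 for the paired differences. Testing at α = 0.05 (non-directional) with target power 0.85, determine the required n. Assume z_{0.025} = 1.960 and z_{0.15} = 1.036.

For a paired (one-sample on differences) test: n = ((z_{α/2} + z_β) / d)².
z_{α/2} + z_β = 1.960 + 1.036 = 2.996.
n = (2.996 / 0.77)² = 3.891² = 15.14.
Round up.

n = 16 pairs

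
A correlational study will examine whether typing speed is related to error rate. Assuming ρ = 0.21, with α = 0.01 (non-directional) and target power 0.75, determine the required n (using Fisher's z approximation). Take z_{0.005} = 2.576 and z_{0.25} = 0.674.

Fisher's z: C = ½·ln((1+r)/(1−r)) = ½·ln(1.5316) = 0.2132.
n = ((z_{α/2} + z_β)/C)² + 3.
(2.576 + 0.674) / 0.2132 = 3.250 / 0.2132 = 15.244.
n = 15.244² + 3 = 232.38 + 3 = 235.4.
Round up.

n = 236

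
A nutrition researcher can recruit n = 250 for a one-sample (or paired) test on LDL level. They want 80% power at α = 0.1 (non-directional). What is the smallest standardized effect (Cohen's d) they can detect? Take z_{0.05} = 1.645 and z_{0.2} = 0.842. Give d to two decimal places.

d_min ≈ 0.16

For a single sample (or paired design) of n = 250: d_min = (z_{α/2} + z_β)/√n.
z-sum = 1.645 + 0.842 = 2.487.
d_min = 2.487 / √250 = 2.487 / 15.811 = 0.157.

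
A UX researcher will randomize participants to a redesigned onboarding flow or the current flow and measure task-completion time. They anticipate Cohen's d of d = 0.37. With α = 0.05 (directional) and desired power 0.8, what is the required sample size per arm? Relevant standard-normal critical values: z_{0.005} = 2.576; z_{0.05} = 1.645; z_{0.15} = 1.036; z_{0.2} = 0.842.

n = 91 per group

For two independent groups with equal n: n = 2·((z_{α} + z_β) / d)².
z_{α} + z_β = 1.645 + 0.842 = 2.487.
n = 2 × (2.487 / 0.37)² = 2 × 6.722² = 2 × 45.18 = 90.4.
Round up to the next whole participant.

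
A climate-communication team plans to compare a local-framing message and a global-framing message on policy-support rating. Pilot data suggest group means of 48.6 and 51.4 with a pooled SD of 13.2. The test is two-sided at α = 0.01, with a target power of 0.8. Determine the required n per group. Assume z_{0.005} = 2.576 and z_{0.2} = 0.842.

Cohen's d = |M₁ − M₂| / SD_pooled = |48.6 − 51.4| / 13.2 = 2.8 / 13.2 = 0.212.
For two independent groups with equal n: n = 2·((z_{α/2} + z_β) / d)².
z_{α/2} + z_β = 2.576 + 0.842 = 3.418.
n = 2 × (3.418 / 0.212)² = 2 × 16.123² = 2 × 259.94 = 519.9.
Round up to the next whole participant.

n = 520 per group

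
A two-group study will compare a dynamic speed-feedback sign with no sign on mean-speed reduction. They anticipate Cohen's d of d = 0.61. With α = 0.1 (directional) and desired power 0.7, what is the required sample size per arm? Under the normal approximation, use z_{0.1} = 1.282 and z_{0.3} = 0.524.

For two independent groups with equal n: n = 2·((z_{α} + z_β) / d)².
z_{α} + z_β = 1.282 + 0.524 = 1.806.
n = 2 × (1.806 / 0.61)² = 2 × 2.961² = 2 × 8.77 = 17.5.
Round up to the next whole participant.

n = 18 per group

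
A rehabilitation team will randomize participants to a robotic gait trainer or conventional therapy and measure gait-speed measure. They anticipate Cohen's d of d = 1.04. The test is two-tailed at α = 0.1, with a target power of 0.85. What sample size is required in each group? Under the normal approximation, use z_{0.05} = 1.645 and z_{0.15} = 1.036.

n = 14 per group

For two independent groups with equal n: n = 2·((z_{α/2} + z_β) / d)².
z_{α/2} + z_β = 1.645 + 1.036 = 2.681.
n = 2 × (2.681 / 1.04)² = 2 × 2.578² = 2 × 6.65 = 13.3.
Round up to the next whole participant.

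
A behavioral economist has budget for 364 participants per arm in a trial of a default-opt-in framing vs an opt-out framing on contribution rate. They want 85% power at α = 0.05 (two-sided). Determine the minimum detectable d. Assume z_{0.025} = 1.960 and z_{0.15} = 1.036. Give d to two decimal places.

d_min ≈ 0.22

For two independent groups of n = 364 each: d_min = (z_{α/2} + z_β)·√(2/n).
z-sum = 1.960 + 1.036 = 2.996.
d_min = 2.996 × √(2/364) = 2.996 × 0.0741 = 0.222.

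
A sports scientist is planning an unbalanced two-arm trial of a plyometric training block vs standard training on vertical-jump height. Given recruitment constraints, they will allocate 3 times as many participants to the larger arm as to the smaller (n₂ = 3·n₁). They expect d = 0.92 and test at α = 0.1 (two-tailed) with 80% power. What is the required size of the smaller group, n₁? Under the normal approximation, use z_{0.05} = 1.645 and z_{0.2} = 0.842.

With allocation ratio k = n₂/n₁ = 3, Var(x̄₁−x̄₂) = σ²(1/n₁ + 1/(k·n₁)) = σ²·(k+1)/(k·n₁).
So n₁ = (1 + 1/k)·((z_{α/2} + z_β)/d)² = 1.333 × (2.487/0.92)².
n₁ = 1.333 × 7.31 = 9.7.
Round up: n₁ = 10, giving n₂ = 3 × 10 = 30.

n₁ = 10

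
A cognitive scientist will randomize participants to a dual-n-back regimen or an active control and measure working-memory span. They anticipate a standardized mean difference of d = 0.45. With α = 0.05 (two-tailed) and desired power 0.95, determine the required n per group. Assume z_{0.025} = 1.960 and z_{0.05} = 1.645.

n = 129 per group

For two independent groups with equal n: n = 2·((z_{α/2} + z_β) / d)².
z_{α/2} + z_β = 1.960 + 1.645 = 3.605.
n = 2 × (3.605 / 0.45)² = 2 × 8.011² = 2 × 64.18 = 128.4.
Round up to the next whole participant.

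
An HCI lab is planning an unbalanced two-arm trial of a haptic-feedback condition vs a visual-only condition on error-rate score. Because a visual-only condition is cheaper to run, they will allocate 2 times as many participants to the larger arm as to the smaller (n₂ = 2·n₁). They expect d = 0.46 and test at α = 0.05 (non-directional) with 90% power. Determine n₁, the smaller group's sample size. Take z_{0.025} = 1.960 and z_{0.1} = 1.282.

With allocation ratio k = n₂/n₁ = 2, Var(x̄₁−x̄₂) = σ²(1/n₁ + 1/(k·n₁)) = σ²·(k+1)/(k·n₁).
So n₁ = (1 + 1/k)·((z_{α/2} + z_β)/d)² = 1.500 × (3.242/0.46)².
n₁ = 1.500 × 49.67 = 74.5.
Round up: n₁ = 75, giving n₂ = 2 × 75 = 150.

n₁ = 75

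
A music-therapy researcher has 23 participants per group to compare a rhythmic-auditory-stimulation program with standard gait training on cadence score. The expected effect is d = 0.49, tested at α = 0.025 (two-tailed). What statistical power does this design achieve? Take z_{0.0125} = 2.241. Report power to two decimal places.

For two equal groups, power = Φ(d·√(n/2) − z_{α/2}).
d·√(n/2) = 0.49 × √(23/2) = 0.49 × 3.391 = 1.662.
z_β = 1.662 − 2.241 = -0.579.
Power = Φ(-0.579) = 0.281.

power ≈ 0.28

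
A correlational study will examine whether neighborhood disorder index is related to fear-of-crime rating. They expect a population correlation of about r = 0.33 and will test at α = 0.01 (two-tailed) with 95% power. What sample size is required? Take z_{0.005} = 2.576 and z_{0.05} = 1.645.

Fisher's z: C = ½·ln((1+r)/(1−r)) = ½·ln(1.9851) = 0.3428.
n = ((z_{α/2} + z_β)/C)² + 3.
(2.576 + 1.645) / 0.3428 = 4.221 / 0.3428 = 12.313.
n = 12.313² + 3 = 151.62 + 3 = 154.6.
Round up.

n = 155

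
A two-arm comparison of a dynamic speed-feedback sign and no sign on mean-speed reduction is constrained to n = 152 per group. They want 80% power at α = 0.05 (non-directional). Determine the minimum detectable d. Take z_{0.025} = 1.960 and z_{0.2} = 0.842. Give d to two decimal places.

d_min ≈ 0.32

For two independent groups of n = 152 each: d_min = (z_{α/2} + z_β)·√(2/n).
z-sum = 1.960 + 0.842 = 2.802.
d_min = 2.802 × √(2/152) = 2.802 × 0.1147 = 0.321.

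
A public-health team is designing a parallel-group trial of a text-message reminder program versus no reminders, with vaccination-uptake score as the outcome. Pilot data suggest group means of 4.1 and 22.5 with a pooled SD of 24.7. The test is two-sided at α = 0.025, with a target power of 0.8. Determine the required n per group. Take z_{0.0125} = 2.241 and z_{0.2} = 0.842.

n = 35 per group

Cohen's d = |M₁ − M₂| / SD_pooled = |4.1 − 22.5| / 24.7 = 18.4 / 24.7 = 0.745.
For two independent groups with equal n: n = 2·((z_{α/2} + z_β) / d)².
z_{α/2} + z_β = 2.241 + 0.842 = 3.083.
n = 2 × (3.083 / 0.745)² = 2 × 4.138² = 2 × 17.13 = 34.3.
Round up to the next whole participant.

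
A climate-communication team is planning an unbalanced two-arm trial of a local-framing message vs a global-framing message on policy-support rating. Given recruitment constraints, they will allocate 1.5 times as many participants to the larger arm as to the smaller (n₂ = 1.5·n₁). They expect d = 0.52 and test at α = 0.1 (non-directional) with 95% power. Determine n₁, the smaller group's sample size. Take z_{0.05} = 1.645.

With allocation ratio k = n₂/n₁ = 1.5, Var(x̄₁−x̄₂) = σ²(1/n₁ + 1/(k·n₁)) = σ²·(k+1)/(k·n₁).
So n₁ = (1 + 1/k)·((z_{α/2} + z_β)/d)² = 1.667 × (3.290/0.52)².
n₁ = 1.667 × 40.03 = 66.7.
Round up: n₁ = 67, giving n₂ = ⌈1.5 × 67⌉ = ⌈100.5⌉ = 101.

n₁ = 67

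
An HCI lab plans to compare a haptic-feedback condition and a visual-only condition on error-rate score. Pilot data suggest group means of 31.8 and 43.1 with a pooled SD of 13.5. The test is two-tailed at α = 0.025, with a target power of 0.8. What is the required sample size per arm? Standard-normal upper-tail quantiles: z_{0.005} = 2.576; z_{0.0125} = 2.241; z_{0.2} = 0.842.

n = 28 per group

Cohen's d = |M₁ − M₂| / SD_pooled = |31.8 − 43.1| / 13.5 = 11.3 / 13.5 = 0.837.
For two independent groups with equal n: n = 2·((z_{α/2} + z_β) / d)².
z_{α/2} + z_β = 2.241 + 0.842 = 3.083.
n = 2 × (3.083 / 0.837)² = 2 × 3.683² = 2 × 13.57 = 27.1.
Round up to the next whole participant.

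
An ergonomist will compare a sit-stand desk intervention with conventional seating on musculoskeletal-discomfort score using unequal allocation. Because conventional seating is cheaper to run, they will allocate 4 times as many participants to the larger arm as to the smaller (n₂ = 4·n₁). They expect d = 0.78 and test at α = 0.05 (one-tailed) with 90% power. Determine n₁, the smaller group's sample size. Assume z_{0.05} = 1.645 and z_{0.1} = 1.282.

With allocation ratio k = n₂/n₁ = 4, Var(x̄₁−x̄₂) = σ²(1/n₁ + 1/(k·n₁)) = σ²·(k+1)/(k·n₁).
So n₁ = (1 + 1/k)·((z_{α} + z_β)/d)² = 1.250 × (2.927/0.78)².
n₁ = 1.250 × 14.08 = 17.6.
Round up: n₁ = 18, giving n₂ = 4 × 18 = 72.

n₁ = 18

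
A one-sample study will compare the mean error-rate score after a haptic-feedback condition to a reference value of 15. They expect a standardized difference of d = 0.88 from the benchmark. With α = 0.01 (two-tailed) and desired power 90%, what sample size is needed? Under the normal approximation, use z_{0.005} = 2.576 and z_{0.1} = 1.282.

n = 20

For a one-sample test: n = ((z_{α/2} + z_β) / d)².
z_{α/2} + z_β = 2.576 + 1.282 = 3.858.
n = (3.858 / 0.88)² = 4.384² = 19.22.
Round up.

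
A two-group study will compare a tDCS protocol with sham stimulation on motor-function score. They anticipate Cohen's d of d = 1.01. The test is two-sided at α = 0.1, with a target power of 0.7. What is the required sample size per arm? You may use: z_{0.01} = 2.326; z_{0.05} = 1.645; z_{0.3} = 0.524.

For two independent groups with equal n: n = 2·((z_{α/2} + z_β) / d)².
z_{α/2} + z_β = 1.645 + 0.524 = 2.169.
n = 2 × (2.169 / 1.01)² = 2 × 2.148² = 2 × 4.61 = 9.2.
Round up to the next whole participant.

n = 10 per group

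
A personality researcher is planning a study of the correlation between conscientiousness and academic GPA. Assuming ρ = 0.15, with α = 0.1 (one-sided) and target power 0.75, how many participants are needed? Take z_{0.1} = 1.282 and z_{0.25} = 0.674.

Fisher's z: C = ½·ln((1+r)/(1−r)) = ½·ln(1.3529) = 0.1511.
n = ((z_{α} + z_β)/C)² + 3.
(1.282 + 0.674) / 0.1511 = 1.956 / 0.1511 = 12.945.
n = 12.945² + 3 = 167.57 + 3 = 170.6.
Round up.

n = 171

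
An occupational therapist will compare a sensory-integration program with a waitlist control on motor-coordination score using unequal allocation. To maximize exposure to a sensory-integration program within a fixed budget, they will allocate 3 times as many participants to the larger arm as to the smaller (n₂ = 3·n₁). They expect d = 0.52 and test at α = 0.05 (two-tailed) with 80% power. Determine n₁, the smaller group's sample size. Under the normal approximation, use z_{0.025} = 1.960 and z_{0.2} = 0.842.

With allocation ratio k = n₂/n₁ = 3, Var(x̄₁−x̄₂) = σ²(1/n₁ + 1/(k·n₁)) = σ²·(k+1)/(k·n₁).
So n₁ = (1 + 1/k)·((z_{α/2} + z_β)/d)² = 1.333 × (2.802/0.52)².
n₁ = 1.333 × 29.04 = 38.7.
Round up: n₁ = 39, giving n₂ = 3 × 39 = 117.

n₁ = 39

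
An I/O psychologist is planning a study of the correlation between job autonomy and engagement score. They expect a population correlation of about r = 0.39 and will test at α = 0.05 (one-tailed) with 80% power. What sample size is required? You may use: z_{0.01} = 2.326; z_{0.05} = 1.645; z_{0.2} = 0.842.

Fisher's z: C = ½·ln((1+r)/(1−r)) = ½·ln(2.2787) = 0.4118.
n = ((z_{α} + z_β)/C)² + 3.
(1.645 + 0.842) / 0.4118 = 2.487 / 0.4118 = 6.039.
n = 6.039² + 3 = 36.47 + 3 = 39.5.
Round up.

n = 40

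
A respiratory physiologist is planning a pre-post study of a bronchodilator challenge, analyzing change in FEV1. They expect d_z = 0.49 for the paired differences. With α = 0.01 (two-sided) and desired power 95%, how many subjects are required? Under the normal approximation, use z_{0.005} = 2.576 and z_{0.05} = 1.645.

For a paired (one-sample on differences) test: n = ((z_{α/2} + z_β) / d)².
z_{α/2} + z_β = 2.576 + 1.645 = 4.221.
n = (4.221 / 0.49)² = 8.614² = 74.21.
Round up.

n = 75 pairs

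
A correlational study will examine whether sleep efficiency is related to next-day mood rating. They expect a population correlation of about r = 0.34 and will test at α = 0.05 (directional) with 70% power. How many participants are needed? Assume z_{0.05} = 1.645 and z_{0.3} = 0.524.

n = 41

Fisher's z: C = ½·ln((1+r)/(1−r)) = ½·ln(2.0303) = 0.3541.
n = ((z_{α} + z_β)/C)² + 3.
(1.645 + 0.524) / 0.3541 = 2.169 / 0.3541 = 6.125.
n = 6.125² + 3 = 37.52 + 3 = 40.5.
Round up.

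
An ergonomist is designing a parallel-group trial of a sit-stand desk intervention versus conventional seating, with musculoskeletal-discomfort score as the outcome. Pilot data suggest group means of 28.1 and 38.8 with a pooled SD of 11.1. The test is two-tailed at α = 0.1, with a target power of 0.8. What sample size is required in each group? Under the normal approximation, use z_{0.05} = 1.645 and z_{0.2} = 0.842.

n = 14 per group

Cohen's d = |M₁ − M₂| / SD_pooled = |28.1 − 38.8| / 11.1 = 10.7 / 11.1 = 0.964.
For two independent groups with equal n: n = 2·((z_{α/2} + z_β) / d)².
z_{α/2} + z_β = 1.645 + 0.842 = 2.487.
n = 2 × (2.487 / 0.964)² = 2 × 2.580² = 2 × 6.66 = 13.3.
Round up to the next whole participant.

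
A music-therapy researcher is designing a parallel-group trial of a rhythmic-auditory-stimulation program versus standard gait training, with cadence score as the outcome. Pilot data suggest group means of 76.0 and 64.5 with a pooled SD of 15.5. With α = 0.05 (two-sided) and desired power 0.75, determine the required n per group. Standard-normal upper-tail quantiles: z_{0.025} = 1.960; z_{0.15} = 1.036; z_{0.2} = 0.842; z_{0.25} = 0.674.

Cohen's d = |M₁ − M₂| / SD_pooled = |76.0 − 64.5| / 15.5 = 11.5 / 15.5 = 0.742.
For two independent groups with equal n: n = 2·((z_{α/2} + z_β) / d)².
z_{α/2} + z_β = 1.960 + 0.674 = 2.634.
n = 2 × (2.634 / 0.742)² = 2 × 3.550² = 2 × 12.60 = 25.2.
Round up to the next whole participant.

n = 26 per group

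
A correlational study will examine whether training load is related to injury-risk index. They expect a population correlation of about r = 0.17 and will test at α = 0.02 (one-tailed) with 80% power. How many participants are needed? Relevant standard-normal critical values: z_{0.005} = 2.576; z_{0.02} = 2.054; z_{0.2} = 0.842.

n = 288

Fisher's z: C = ½·ln((1+r)/(1−r)) = ½·ln(1.4096) = 0.1717.
n = ((z_{α} + z_β)/C)² + 3.
(2.054 + 0.842) / 0.1717 = 2.896 / 0.1717 = 16.867.
n = 16.867² + 3 = 284.48 + 3 = 287.5.
Round up.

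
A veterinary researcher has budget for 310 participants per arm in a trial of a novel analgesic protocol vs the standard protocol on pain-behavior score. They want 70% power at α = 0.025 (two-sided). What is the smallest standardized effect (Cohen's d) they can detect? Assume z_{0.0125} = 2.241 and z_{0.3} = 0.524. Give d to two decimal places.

For two independent groups of n = 310 each: d_min = (z_{α/2} + z_β)·√(2/n).
z-sum = 2.241 + 0.524 = 2.765.
d_min = 2.765 × √(2/310) = 2.765 × 0.0803 = 0.222.

d_min ≈ 0.22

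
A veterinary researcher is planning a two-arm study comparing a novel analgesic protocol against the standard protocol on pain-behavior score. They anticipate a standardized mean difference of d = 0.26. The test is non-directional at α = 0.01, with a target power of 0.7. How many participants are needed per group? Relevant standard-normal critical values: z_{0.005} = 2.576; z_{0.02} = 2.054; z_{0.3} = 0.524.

For two independent groups with equal n: n = 2·((z_{α/2} + z_β) / d)².
z_{α/2} + z_β = 2.576 + 0.524 = 3.100.
n = 2 × (3.100 / 0.26)² = 2 × 11.923² = 2 × 142.16 = 284.3.
Round up to the next whole participant.

n = 285 per group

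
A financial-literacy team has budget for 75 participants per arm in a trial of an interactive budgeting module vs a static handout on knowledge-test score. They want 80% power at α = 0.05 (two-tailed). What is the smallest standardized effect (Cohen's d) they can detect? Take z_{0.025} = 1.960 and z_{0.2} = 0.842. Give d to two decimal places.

For two independent groups of n = 75 each: d_min = (z_{α/2} + z_β)·√(2/n).
z-sum = 1.960 + 0.842 = 2.802.
d_min = 2.802 × √(2/75) = 2.802 × 0.1633 = 0.458.

d_min ≈ 0.46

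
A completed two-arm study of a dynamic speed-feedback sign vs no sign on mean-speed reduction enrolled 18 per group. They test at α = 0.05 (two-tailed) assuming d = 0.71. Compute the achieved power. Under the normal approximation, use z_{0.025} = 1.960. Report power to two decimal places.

For two equal groups, power = Φ(d·√(n/2) − z_{α/2}).
d·√(n/2) = 0.71 × √(18/2) = 0.71 × 3.000 = 2.130.
z_β = 2.130 − 1.960 = 0.170.
Power = Φ(0.170) = 0.567.

power ≈ 0.57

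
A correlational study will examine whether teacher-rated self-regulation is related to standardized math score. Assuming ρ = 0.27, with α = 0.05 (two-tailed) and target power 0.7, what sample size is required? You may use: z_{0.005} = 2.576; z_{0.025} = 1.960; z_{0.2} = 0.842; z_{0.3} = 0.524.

n = 84

Fisher's z: C = ½·ln((1+r)/(1−r)) = ½·ln(1.7397) = 0.2769.
n = ((z_{α/2} + z_β)/C)² + 3.
(1.960 + 0.524) / 0.2769 = 2.484 / 0.2769 = 8.971.
n = 8.971² + 3 = 80.47 + 3 = 83.5.
Round up.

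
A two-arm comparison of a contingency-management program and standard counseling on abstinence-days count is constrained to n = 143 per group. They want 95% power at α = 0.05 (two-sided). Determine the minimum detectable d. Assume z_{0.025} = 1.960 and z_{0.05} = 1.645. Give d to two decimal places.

d_min ≈ 0.43

For two independent groups of n = 143 each: d_min = (z_{α/2} + z_β)·√(2/n).
z-sum = 1.960 + 1.645 = 3.605.
d_min = 3.605 × √(2/143) = 3.605 × 0.1183 = 0.426.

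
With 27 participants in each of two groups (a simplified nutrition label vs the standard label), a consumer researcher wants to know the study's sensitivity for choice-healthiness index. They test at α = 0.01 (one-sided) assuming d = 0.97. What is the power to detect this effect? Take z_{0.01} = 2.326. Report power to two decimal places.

power ≈ 0.89

For two equal groups, power = Φ(d·√(n/2) − z_{α}).
d·√(n/2) = 0.97 × √(27/2) = 0.97 × 3.674 = 3.564.
z_β = 3.564 − 2.326 = 1.238.
Power = Φ(1.238) = 0.892.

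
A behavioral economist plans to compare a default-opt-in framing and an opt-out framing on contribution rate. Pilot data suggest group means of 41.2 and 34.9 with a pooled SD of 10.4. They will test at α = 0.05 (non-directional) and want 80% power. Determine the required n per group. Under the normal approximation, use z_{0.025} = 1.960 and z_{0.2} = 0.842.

n = 43 per group

Cohen's d = |M₁ − M₂| / SD_pooled = |41.2 − 34.9| / 10.4 = 6.3 / 10.4 = 0.606.
For two independent groups with equal n: n = 2·((z_{α/2} + z_β) / d)².
z_{α/2} + z_β = 1.960 + 0.842 = 2.802.
n = 2 × (2.802 / 0.606)² = 2 × 4.624² = 2 × 21.38 = 42.8.
Round up to the next whole participant.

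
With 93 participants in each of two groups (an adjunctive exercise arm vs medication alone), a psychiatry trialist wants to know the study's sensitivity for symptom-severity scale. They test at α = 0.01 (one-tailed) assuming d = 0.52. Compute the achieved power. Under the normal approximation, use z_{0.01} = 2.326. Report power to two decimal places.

For two equal groups, power = Φ(d·√(n/2) − z_{α}).
d·√(n/2) = 0.52 × √(93/2) = 0.52 × 6.819 = 3.546.
z_β = 3.546 − 2.326 = 1.220.
Power = Φ(1.220) = 0.889.

power ≈ 0.89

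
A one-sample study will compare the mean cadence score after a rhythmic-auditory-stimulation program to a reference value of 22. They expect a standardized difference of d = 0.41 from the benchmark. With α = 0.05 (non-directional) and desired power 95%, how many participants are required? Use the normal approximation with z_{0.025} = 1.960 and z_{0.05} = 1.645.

For a one-sample test: n = ((z_{α/2} + z_β) / d)².
z_{α/2} + z_β = 1.960 + 1.645 = 3.605.
n = (3.605 / 0.41)² = 8.793² = 77.31.
Round up.

n = 78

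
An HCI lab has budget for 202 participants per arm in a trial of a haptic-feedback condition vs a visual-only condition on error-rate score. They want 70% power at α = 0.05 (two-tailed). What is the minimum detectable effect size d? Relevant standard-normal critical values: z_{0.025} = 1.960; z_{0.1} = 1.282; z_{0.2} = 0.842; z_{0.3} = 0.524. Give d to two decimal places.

d_min ≈ 0.25

For two independent groups of n = 202 each: d_min = (z_{α/2} + z_β)·√(2/n).
z-sum = 1.960 + 0.524 = 2.484.
d_min = 2.484 × √(2/202) = 2.484 × 0.0995 = 0.247.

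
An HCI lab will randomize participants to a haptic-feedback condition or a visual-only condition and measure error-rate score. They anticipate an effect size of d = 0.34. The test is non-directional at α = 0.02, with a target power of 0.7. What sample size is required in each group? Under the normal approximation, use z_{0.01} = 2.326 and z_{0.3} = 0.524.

For two independent groups with equal n: n = 2·((z_{α/2} + z_β) / d)².
z_{α/2} + z_β = 2.326 + 0.524 = 2.850.
n = 2 × (2.850 / 0.34)² = 2 × 8.382² = 2 × 70.26 = 140.5.
Round up to the next whole participant.

n = 141 per group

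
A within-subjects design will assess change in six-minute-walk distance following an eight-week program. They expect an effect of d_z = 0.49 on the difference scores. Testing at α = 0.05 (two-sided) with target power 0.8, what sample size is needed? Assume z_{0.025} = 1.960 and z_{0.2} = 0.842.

n = 33 pairs

For a paired (one-sample on differences) test: n = ((z_{α/2} + z_β) / d)².
z_{α/2} + z_β = 1.960 + 0.842 = 2.802.
n = (2.802 / 0.49)² = 5.718² = 32.70.
Round up.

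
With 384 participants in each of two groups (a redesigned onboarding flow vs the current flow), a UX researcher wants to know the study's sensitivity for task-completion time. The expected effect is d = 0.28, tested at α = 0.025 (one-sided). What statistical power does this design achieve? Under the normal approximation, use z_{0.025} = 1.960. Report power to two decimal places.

power ≈ 0.97

For two equal groups, power = Φ(d·√(n/2) − z_{α}).
d·√(n/2) = 0.28 × √(384/2) = 0.28 × 13.856 = 3.880.
z_β = 3.880 − 1.960 = 1.920.
Power = Φ(1.920) = 0.973.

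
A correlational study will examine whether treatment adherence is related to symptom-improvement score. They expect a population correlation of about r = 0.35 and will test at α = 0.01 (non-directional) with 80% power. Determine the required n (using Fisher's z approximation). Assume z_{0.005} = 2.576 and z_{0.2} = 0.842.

n = 91

Fisher's z: C = ½·ln((1+r)/(1−r)) = ½·ln(2.0769) = 0.3654.
n = ((z_{α/2} + z_β)/C)² + 3.
(2.576 + 0.842) / 0.3654 = 3.418 / 0.3654 = 9.354.
n = 9.354² + 3 = 87.50 + 3 = 90.5.
Round up.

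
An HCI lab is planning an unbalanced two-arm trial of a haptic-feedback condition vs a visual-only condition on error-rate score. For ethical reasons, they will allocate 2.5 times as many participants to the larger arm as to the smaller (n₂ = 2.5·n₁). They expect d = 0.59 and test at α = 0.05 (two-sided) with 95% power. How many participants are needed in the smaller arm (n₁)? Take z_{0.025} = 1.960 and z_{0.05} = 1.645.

n₁ = 53

With allocation ratio k = n₂/n₁ = 2.5, Var(x̄₁−x̄₂) = σ²(1/n₁ + 1/(k·n₁)) = σ²·(k+1)/(k·n₁).
So n₁ = (1 + 1/k)·((z_{α/2} + z_β)/d)² = 1.400 × (3.605/0.59)².
n₁ = 1.400 × 37.33 = 52.3.
Round up: n₁ = 53, giving n₂ = ⌈2.5 × 53⌉ = ⌈132.5⌉ = 133.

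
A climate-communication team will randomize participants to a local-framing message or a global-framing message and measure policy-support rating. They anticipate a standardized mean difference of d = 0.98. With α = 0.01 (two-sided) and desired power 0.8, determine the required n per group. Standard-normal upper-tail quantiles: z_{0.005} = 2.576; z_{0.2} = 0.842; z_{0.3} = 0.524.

n = 25 per group

For two independent groups with equal n: n = 2·((z_{α/2} + z_β) / d)².
z_{α/2} + z_β = 2.576 + 0.842 = 3.418.
n = 2 × (3.418 / 0.98)² = 2 × 3.488² = 2 × 12.16 = 24.3.
Round up to the next whole participant.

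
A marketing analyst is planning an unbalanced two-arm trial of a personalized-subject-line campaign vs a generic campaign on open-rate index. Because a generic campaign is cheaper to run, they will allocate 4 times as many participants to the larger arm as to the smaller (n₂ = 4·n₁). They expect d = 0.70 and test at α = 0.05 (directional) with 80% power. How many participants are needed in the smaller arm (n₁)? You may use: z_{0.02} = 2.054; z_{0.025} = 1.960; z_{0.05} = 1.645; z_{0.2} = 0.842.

With allocation ratio k = n₂/n₁ = 4, Var(x̄₁−x̄₂) = σ²(1/n₁ + 1/(k·n₁)) = σ²·(k+1)/(k·n₁).
So n₁ = (1 + 1/k)·((z_{α} + z_β)/d)² = 1.250 × (2.487/0.70)².
n₁ = 1.250 × 12.62 = 15.8.
Round up: n₁ = 16, giving n₂ = 4 × 16 = 64.

n₁ = 16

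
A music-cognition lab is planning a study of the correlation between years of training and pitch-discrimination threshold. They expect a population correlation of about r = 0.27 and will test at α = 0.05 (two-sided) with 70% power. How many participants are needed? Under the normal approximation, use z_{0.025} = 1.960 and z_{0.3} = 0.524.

Fisher's z: C = ½·ln((1+r)/(1−r)) = ½·ln(1.7397) = 0.2769.
n = ((z_{α/2} + z_β)/C)² + 3.
(1.960 + 0.524) / 0.2769 = 2.484 / 0.2769 = 8.971.
n = 8.971² + 3 = 80.47 + 3 = 83.5.
Round up.

n = 84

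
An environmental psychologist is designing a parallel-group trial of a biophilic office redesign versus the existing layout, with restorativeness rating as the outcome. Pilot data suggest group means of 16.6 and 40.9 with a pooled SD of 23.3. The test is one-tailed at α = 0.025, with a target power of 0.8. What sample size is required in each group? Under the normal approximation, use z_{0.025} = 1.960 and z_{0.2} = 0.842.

Cohen's d = |M₁ − M₂| / SD_pooled = |16.6 − 40.9| / 23.3 = 24.3 / 23.3 = 1.043.
For two independent groups with equal n: n = 2·((z_{α} + z_β) / d)².
z_{α} + z_β = 1.960 + 0.842 = 2.802.
n = 2 × (2.802 / 1.043)² = 2 × 2.686² = 2 × 7.22 = 14.4.
Round up to the next whole participant.

n = 15 per group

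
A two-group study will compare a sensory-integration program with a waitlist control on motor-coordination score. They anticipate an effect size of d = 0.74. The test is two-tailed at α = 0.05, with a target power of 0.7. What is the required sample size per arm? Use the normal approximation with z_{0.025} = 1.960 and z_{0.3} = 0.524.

For two independent groups with equal n: n = 2·((z_{α/2} + z_β) / d)².
z_{α/2} + z_β = 1.960 + 0.524 = 2.484.
n = 2 × (2.484 / 0.74)² = 2 × 3.357² = 2 × 11.27 = 22.5.
Round up to the next whole participant.

n = 23 per group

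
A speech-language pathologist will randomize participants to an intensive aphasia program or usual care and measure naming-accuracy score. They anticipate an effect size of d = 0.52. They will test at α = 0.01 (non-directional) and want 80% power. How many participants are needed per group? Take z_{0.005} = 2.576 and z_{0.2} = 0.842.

For two independent groups with equal n: n = 2·((z_{α/2} + z_β) / d)².
z_{α/2} + z_β = 2.576 + 0.842 = 3.418.
n = 2 × (3.418 / 0.52)² = 2 × 6.573² = 2 × 43.21 = 86.4.
Round up to the next whole participant.

n = 87 per group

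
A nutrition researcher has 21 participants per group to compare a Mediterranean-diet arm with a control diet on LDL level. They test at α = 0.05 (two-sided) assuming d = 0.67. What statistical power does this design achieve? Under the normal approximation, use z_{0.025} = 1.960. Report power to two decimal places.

power ≈ 0.58

For two equal groups, power = Φ(d·√(n/2) − z_{α/2}).
d·√(n/2) = 0.67 × √(21/2) = 0.67 × 3.240 = 2.171.
z_β = 2.171 − 1.960 = 0.211.
Power = Φ(0.211) = 0.584.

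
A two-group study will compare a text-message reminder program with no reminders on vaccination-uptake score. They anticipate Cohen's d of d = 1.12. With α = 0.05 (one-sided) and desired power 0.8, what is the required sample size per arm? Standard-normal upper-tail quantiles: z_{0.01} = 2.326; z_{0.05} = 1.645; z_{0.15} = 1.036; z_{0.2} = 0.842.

For two independent groups with equal n: n = 2·((z_{α} + z_β) / d)².
z_{α} + z_β = 1.645 + 0.842 = 2.487.
n = 2 × (2.487 / 1.12)² = 2 × 2.221² = 2 × 4.93 = 9.9.
Round up to the next whole participant.

n = 10 per group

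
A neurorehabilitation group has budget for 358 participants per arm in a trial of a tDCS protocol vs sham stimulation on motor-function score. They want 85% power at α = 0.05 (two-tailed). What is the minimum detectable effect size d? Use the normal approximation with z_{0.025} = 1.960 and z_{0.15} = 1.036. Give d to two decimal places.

d_min ≈ 0.22

For two independent groups of n = 358 each: d_min = (z_{α/2} + z_β)·√(2/n).
z-sum = 1.960 + 1.036 = 2.996.
d_min = 2.996 × √(2/358) = 2.996 × 0.0747 = 0.224.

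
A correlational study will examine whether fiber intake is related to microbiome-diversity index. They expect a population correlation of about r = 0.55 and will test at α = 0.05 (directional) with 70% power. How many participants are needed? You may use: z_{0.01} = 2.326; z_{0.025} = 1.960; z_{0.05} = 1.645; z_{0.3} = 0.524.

n = 16

Fisher's z: C = ½·ln((1+r)/(1−r)) = ½·ln(3.4444) = 0.6184.
n = ((z_{α} + z_β)/C)² + 3.
(1.645 + 0.524) / 0.6184 = 2.169 / 0.6184 = 3.507.
n = 3.507² + 3 = 12.30 + 3 = 15.3.
Round up.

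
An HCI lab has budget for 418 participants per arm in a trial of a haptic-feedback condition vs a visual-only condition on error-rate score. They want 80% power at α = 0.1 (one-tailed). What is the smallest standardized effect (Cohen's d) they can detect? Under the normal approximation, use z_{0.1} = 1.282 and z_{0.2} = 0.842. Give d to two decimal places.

For two independent groups of n = 418 each: d_min = (z_{α} + z_β)·√(2/n).
z-sum = 1.282 + 0.842 = 2.124.
d_min = 2.124 × √(2/418) = 2.124 × 0.0692 = 0.147.

d_min ≈ 0.15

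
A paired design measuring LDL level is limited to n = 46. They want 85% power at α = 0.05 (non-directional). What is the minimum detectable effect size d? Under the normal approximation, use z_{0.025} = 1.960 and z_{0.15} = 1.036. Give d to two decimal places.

d_min ≈ 0.44

For a single sample (or paired design) of n = 46: d_min = (z_{α/2} + z_β)/√n.
z-sum = 1.960 + 1.036 = 2.996.
d_min = 2.996 / √46 = 2.996 / 6.782 = 0.442.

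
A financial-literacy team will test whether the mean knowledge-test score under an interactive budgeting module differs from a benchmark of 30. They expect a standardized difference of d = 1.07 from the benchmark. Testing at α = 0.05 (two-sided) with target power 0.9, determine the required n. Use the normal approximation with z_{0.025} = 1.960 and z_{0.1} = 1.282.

For a one-sample test: n = ((z_{α/2} + z_β) / d)².
z_{α/2} + z_β = 1.960 + 1.282 = 3.242.
n = (3.242 / 1.07)² = 3.030² = 9.18.
Round up.

n = 10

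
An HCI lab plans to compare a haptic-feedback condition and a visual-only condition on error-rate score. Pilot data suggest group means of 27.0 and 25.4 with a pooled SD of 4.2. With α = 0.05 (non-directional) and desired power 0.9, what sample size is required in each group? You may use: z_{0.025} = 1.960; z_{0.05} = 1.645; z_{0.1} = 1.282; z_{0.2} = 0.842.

Cohen's d = |M₁ − M₂| / SD_pooled = |27.0 − 25.4| / 4.2 = 1.6 / 4.2 = 0.381.
For two independent groups with equal n: n = 2·((z_{α/2} + z_β) / d)².
z_{α/2} + z_β = 1.960 + 1.282 = 3.242.
n = 2 × (3.242 / 0.381)² = 2 × 8.509² = 2 × 72.41 = 144.8.
Round up to the next whole participant.

n = 145 per group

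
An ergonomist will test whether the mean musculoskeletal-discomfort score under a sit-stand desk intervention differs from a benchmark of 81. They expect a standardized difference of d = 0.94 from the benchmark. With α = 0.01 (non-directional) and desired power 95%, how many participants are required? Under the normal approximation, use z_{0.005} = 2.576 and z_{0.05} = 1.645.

For a one-sample test: n = ((z_{α/2} + z_β) / d)².
z_{α/2} + z_β = 2.576 + 1.645 = 4.221.
n = (4.221 / 0.94)² = 4.490² = 20.16.
Round up.

n = 21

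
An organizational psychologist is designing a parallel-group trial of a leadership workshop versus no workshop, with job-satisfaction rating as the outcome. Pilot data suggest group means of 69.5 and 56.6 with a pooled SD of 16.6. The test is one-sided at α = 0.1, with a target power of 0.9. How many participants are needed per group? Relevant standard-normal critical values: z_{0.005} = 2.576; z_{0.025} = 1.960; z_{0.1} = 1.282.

Cohen's d = |M₁ − M₂| / SD_pooled = |69.5 − 56.6| / 16.6 = 12.9 / 16.6 = 0.777.
For two independent groups with equal n: n = 2·((z_{α} + z_β) / d)².
z_{α} + z_β = 1.282 + 1.282 = 2.564.
n = 2 × (2.564 / 0.777)² = 2 × 3.300² = 2 × 10.89 = 21.8.
Round up to the next whole participant.

n = 22 per group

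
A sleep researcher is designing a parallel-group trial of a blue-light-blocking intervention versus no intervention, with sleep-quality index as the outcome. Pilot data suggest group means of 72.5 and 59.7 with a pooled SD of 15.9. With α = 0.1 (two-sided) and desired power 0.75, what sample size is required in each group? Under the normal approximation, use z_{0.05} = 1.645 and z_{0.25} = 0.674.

n = 17 per group

Cohen's d = |M₁ − M₂| / SD_pooled = |72.5 − 59.7| / 15.9 = 12.8 / 15.9 = 0.805.
For two independent groups with equal n: n = 2·((z_{α/2} + z_β) / d)².
z_{α/2} + z_β = 1.645 + 0.674 = 2.319.
n = 2 × (2.319 / 0.805)² = 2 × 2.881² = 2 × 8.30 = 16.6.
Round up to the next whole participant.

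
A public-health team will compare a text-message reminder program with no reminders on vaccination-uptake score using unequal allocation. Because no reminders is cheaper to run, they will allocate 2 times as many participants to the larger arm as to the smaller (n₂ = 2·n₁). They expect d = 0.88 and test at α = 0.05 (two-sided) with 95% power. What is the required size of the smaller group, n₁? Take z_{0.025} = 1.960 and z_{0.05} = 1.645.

With allocation ratio k = n₂/n₁ = 2, Var(x̄₁−x̄₂) = σ²(1/n₁ + 1/(k·n₁)) = σ²·(k+1)/(k·n₁).
So n₁ = (1 + 1/k)·((z_{α/2} + z_β)/d)² = 1.500 × (3.605/0.88)².
n₁ = 1.500 × 16.78 = 25.2.
Round up: n₁ = 26, giving n₂ = 2 × 26 = 52.

n₁ = 26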